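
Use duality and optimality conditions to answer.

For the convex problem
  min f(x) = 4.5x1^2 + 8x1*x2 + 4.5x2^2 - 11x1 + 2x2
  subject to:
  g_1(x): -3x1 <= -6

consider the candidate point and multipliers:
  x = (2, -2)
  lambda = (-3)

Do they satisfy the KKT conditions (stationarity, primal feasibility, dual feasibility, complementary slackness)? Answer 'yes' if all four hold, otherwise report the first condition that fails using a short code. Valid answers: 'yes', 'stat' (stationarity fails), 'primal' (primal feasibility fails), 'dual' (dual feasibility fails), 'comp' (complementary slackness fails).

Gradient of f: grad f(x) = Q x + c = (-9, 0)
Constraint values g_i(x) = a_i^T x - b_i:
  g_1((2, -2)) = 0
Stationarity residual: grad f(x) + sum_i lambda_i a_i = (0, 0)
  -> stationarity OK
Primal feasibility (all g_i <= 0): OK
Dual feasibility (all lambda_i >= 0): FAILS
Complementary slackness (lambda_i * g_i(x) = 0 for all i): OK

Verdict: the first failing condition is dual_feasibility -> dual.

dual


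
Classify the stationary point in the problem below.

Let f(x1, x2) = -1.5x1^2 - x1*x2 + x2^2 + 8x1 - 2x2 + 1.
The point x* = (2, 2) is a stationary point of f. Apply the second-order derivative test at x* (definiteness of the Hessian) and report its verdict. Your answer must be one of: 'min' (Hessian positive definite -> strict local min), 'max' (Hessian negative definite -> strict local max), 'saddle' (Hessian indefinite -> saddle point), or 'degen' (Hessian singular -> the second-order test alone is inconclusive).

Compute the Hessian H = grad^2 f:
  H = [[-3, -1], [-1, 2]]
Verify stationarity: grad f(x*) = H x* + g = (0, 0).
Eigenvalues of H: -3.1926, 2.1926.
Eigenvalues have mixed signs, so H is indefinite -> x* is a saddle point.

saddle


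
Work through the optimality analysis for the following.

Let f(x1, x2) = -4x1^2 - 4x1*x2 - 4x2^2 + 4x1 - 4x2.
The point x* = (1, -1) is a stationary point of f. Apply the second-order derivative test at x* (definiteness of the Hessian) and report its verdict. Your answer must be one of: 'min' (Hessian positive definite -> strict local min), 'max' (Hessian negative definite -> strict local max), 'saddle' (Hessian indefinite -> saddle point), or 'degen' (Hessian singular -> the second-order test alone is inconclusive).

Compute the Hessian H = grad^2 f:
  H = [[-8, -4], [-4, -8]]
Verify stationarity: grad f(x*) = H x* + g = (0, 0).
Eigenvalues of H: -12, -4.
Both eigenvalues < 0, so H is negative definite -> x* is a strict local max.

max


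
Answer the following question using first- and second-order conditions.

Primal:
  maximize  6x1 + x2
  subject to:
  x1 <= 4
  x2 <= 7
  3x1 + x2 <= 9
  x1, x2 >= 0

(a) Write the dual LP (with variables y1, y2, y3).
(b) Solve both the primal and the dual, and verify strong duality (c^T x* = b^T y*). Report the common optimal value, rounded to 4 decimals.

The standard primal-dual pair for 'max c^T x s.t. A x <= b, x >= 0' is:
  Dual:  min b^T y  s.t.  A^T y >= c,  y >= 0.

So the dual LP is:
  minimize  4y1 + 7y2 + 9y3
  subject to:
    y1 + 3y3 >= 6
    y2 + y3 >= 1
    y1, y2, y3 >= 0

Solving the primal: x* = (3, 0).
  primal value c^T x* = 18.
Solving the dual: y* = (0, 0, 2).
  dual value b^T y* = 18.
Strong duality: c^T x* = b^T y*. Confirmed.

18


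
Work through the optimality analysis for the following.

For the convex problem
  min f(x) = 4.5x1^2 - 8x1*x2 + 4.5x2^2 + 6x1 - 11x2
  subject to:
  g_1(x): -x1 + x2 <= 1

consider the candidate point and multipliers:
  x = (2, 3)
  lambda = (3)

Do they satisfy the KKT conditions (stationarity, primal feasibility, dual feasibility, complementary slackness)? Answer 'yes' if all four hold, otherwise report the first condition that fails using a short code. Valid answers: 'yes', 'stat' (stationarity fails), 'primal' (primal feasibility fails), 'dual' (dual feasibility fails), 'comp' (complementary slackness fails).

Gradient of f: grad f(x) = Q x + c = (0, 0)
Constraint values g_i(x) = a_i^T x - b_i:
  g_1((2, 3)) = 0
Stationarity residual: grad f(x) + sum_i lambda_i a_i = (-3, 3)
  -> stationarity FAILS
Primal feasibility (all g_i <= 0): OK
Dual feasibility (all lambda_i >= 0): OK
Complementary slackness (lambda_i * g_i(x) = 0 for all i): OK

Verdict: the first failing condition is stationarity -> stat.

stat


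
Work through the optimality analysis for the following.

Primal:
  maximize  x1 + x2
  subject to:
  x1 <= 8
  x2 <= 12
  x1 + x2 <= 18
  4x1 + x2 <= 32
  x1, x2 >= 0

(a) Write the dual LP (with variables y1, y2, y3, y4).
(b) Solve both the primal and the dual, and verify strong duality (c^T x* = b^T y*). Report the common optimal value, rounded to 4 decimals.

The standard primal-dual pair for 'max c^T x s.t. A x <= b, x >= 0' is:
  Dual:  min b^T y  s.t.  A^T y >= c,  y >= 0.

So the dual LP is:
  minimize  8y1 + 12y2 + 18y3 + 32y4
  subject to:
    y1 + y3 + 4y4 >= 1
    y2 + y3 + y4 >= 1
    y1, y2, y3, y4 >= 0

Solving the primal: x* = (5, 12).
  primal value c^T x* = 17.
Solving the dual: y* = (0, 0.75, 0, 0.25).
  dual value b^T y* = 17.
Strong duality: c^T x* = b^T y*. Confirmed.

17


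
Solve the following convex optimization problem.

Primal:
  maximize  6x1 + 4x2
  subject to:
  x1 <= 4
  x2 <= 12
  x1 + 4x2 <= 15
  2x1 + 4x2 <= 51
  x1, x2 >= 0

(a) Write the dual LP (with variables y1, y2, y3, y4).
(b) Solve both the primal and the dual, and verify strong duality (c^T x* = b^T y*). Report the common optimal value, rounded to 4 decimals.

The standard primal-dual pair for 'max c^T x s.t. A x <= b, x >= 0' is:
  Dual:  min b^T y  s.t.  A^T y >= c,  y >= 0.

So the dual LP is:
  minimize  4y1 + 12y2 + 15y3 + 51y4
  subject to:
    y1 + y3 + 2y4 >= 6
    y2 + 4y3 + 4y4 >= 4
    y1, y2, y3, y4 >= 0

Solving the primal: x* = (4, 2.75).
  primal value c^T x* = 35.
Solving the dual: y* = (5, 0, 1, 0).
  dual value b^T y* = 35.
Strong duality: c^T x* = b^T y*. Confirmed.

35


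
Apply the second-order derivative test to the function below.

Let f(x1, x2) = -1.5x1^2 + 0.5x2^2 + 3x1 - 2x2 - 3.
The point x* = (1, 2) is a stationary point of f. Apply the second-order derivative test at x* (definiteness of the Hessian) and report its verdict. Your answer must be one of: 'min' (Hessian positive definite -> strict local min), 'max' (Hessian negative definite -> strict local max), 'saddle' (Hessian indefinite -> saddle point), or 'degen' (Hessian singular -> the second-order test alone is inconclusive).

Compute the Hessian H = grad^2 f:
  H = [[-3, 0], [0, 1]]
Verify stationarity: grad f(x*) = H x* + g = (0, 0).
Eigenvalues of H: -3, 1.
Eigenvalues have mixed signs, so H is indefinite -> x* is a saddle point.

saddle


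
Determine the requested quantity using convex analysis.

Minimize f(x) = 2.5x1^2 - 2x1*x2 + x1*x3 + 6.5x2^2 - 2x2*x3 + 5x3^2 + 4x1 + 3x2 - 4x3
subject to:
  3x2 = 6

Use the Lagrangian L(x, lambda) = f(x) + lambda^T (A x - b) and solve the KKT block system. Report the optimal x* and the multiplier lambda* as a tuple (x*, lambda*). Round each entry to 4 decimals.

Form the Lagrangian:
  L(x, lambda) = (1/2) x^T Q x + c^T x + lambda^T (A x - b)
Stationarity (grad_x L = 0): Q x + c + A^T lambda = 0.
Primal feasibility: A x = b.

This gives the KKT block system:
  [ Q   A^T ] [ x     ]   [-c ]
  [ A    0  ] [ lambda ] = [ b ]

Solving the linear system:
  x*      = (-0.1633, 2, 0.8163)
  lambda* = (-9.2313)
  f(x*)   = 28.7347

x* = (-0.1633, 2, 0.8163), lambda* = (-9.2313)


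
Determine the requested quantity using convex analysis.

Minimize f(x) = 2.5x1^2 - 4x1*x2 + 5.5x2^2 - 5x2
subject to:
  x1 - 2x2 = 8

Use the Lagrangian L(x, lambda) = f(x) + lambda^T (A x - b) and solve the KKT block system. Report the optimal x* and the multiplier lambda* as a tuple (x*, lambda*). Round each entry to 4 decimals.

Form the Lagrangian:
  L(x, lambda) = (1/2) x^T Q x + c^T x + lambda^T (A x - b)
Stationarity (grad_x L = 0): Q x + c + A^T lambda = 0.
Primal feasibility: A x = b.

This gives the KKT block system:
  [ Q   A^T ] [ x     ]   [-c ]
  [ A    0  ] [ lambda ] = [ b ]

Solving the linear system:
  x*      = (2.2667, -2.8667)
  lambda* = (-22.8)
  f(x*)   = 98.3667

x* = (2.2667, -2.8667), lambda* = (-22.8)


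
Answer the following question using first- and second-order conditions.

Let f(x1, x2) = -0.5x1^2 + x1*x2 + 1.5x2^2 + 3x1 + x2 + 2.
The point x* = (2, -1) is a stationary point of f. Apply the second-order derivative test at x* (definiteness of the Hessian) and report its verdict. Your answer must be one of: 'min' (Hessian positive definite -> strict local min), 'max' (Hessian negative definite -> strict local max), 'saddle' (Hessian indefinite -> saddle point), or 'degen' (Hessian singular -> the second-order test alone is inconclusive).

Compute the Hessian H = grad^2 f:
  H = [[-1, 1], [1, 3]]
Verify stationarity: grad f(x*) = H x* + g = (0, 0).
Eigenvalues of H: -1.2361, 3.2361.
Eigenvalues have mixed signs, so H is indefinite -> x* is a saddle point.

saddle


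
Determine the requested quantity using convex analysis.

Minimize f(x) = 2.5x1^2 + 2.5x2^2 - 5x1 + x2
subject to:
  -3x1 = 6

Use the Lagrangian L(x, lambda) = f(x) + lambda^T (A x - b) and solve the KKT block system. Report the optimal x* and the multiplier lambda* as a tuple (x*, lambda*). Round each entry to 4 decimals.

Form the Lagrangian:
  L(x, lambda) = (1/2) x^T Q x + c^T x + lambda^T (A x - b)
Stationarity (grad_x L = 0): Q x + c + A^T lambda = 0.
Primal feasibility: A x = b.

This gives the KKT block system:
  [ Q   A^T ] [ x     ]   [-c ]
  [ A    0  ] [ lambda ] = [ b ]

Solving the linear system:
  x*      = (-2, -0.2)
  lambda* = (-5)
  f(x*)   = 19.9

x* = (-2, -0.2), lambda* = (-5)


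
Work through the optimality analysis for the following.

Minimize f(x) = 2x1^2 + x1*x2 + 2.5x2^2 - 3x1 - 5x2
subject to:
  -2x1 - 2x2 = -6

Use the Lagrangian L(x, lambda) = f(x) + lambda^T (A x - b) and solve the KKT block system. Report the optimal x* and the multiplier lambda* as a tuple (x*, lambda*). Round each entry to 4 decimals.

Form the Lagrangian:
  L(x, lambda) = (1/2) x^T Q x + c^T x + lambda^T (A x - b)
Stationarity (grad_x L = 0): Q x + c + A^T lambda = 0.
Primal feasibility: A x = b.

This gives the KKT block system:
  [ Q   A^T ] [ x     ]   [-c ]
  [ A    0  ] [ lambda ] = [ b ]

Solving the linear system:
  x*      = (1.4286, 1.5714)
  lambda* = (2.1429)
  f(x*)   = 0.3571

x* = (1.4286, 1.5714), lambda* = (2.1429)


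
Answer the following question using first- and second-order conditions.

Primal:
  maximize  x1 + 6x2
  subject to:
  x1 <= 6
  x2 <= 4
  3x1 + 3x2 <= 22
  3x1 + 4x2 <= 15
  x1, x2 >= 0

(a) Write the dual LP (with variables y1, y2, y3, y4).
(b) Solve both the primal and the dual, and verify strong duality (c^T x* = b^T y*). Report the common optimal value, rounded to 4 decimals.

The standard primal-dual pair for 'max c^T x s.t. A x <= b, x >= 0' is:
  Dual:  min b^T y  s.t.  A^T y >= c,  y >= 0.

So the dual LP is:
  minimize  6y1 + 4y2 + 22y3 + 15y4
  subject to:
    y1 + 3y3 + 3y4 >= 1
    y2 + 3y3 + 4y4 >= 6
    y1, y2, y3, y4 >= 0

Solving the primal: x* = (0, 3.75).
  primal value c^T x* = 22.5.
Solving the dual: y* = (0, 0, 0, 1.5).
  dual value b^T y* = 22.5.
Strong duality: c^T x* = b^T y*. Confirmed.

22.5


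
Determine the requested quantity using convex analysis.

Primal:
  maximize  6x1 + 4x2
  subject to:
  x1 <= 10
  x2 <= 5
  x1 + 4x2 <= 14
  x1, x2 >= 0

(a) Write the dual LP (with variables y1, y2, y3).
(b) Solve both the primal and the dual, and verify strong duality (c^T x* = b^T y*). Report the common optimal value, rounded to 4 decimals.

The standard primal-dual pair for 'max c^T x s.t. A x <= b, x >= 0' is:
  Dual:  min b^T y  s.t.  A^T y >= c,  y >= 0.

So the dual LP is:
  minimize  10y1 + 5y2 + 14y3
  subject to:
    y1 + y3 >= 6
    y2 + 4y3 >= 4
    y1, y2, y3 >= 0

Solving the primal: x* = (10, 1).
  primal value c^T x* = 64.
Solving the dual: y* = (5, 0, 1).
  dual value b^T y* = 64.
Strong duality: c^T x* = b^T y*. Confirmed.

64


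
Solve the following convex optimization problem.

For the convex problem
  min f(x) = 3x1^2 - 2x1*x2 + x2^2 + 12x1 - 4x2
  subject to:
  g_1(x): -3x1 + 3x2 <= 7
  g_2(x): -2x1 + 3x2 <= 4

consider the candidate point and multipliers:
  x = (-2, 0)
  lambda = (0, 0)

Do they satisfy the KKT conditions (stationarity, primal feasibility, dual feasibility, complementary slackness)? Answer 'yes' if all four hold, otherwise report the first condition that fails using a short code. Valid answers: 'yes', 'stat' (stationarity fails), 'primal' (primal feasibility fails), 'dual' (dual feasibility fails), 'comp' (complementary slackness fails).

Gradient of f: grad f(x) = Q x + c = (0, 0)
Constraint values g_i(x) = a_i^T x - b_i:
  g_1((-2, 0)) = -1
  g_2((-2, 0)) = 0
Stationarity residual: grad f(x) + sum_i lambda_i a_i = (0, 0)
  -> stationarity OK
Primal feasibility (all g_i <= 0): OK
Dual feasibility (all lambda_i >= 0): OK
Complementary slackness (lambda_i * g_i(x) = 0 for all i): OK

Verdict: yes, KKT holds.

yes


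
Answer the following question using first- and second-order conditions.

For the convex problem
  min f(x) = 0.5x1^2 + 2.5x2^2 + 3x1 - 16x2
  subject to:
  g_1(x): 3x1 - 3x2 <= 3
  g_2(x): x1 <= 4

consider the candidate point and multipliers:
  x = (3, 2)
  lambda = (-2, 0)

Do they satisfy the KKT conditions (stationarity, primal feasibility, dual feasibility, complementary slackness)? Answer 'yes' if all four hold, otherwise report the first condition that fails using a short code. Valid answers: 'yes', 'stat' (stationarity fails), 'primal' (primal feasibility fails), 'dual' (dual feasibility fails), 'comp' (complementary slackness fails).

Gradient of f: grad f(x) = Q x + c = (6, -6)
Constraint values g_i(x) = a_i^T x - b_i:
  g_1((3, 2)) = 0
  g_2((3, 2)) = -1
Stationarity residual: grad f(x) + sum_i lambda_i a_i = (0, 0)
  -> stationarity OK
Primal feasibility (all g_i <= 0): OK
Dual feasibility (all lambda_i >= 0): FAILS
Complementary slackness (lambda_i * g_i(x) = 0 for all i): OK

Verdict: the first failing condition is dual_feasibility -> dual.

dual


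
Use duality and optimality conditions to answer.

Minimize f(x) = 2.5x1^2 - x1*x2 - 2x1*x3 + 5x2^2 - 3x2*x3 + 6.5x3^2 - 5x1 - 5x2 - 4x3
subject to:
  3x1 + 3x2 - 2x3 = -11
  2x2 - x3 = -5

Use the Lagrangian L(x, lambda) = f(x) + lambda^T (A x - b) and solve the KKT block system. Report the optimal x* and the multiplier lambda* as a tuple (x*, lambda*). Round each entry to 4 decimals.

Form the Lagrangian:
  L(x, lambda) = (1/2) x^T Q x + c^T x + lambda^T (A x - b)
Stationarity (grad_x L = 0): Q x + c + A^T lambda = 0.
Primal feasibility: A x = b.

This gives the KKT block system:
  [ Q   A^T ] [ x     ]   [-c ]
  [ A    0  ] [ lambda ] = [ b ]

Solving the linear system:
  x*      = (-1.0259, -2.0776, 0.8447)
  lambda* = (3.2471, 8.7718)
  f(x*)   = 45.8576

x* = (-1.0259, -2.0776, 0.8447), lambda* = (3.2471, 8.7718)


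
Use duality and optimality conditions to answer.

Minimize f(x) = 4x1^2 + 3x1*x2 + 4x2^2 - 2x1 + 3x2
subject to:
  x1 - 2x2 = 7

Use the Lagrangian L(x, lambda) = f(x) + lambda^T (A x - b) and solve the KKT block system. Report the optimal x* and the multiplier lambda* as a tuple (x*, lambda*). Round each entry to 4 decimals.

Form the Lagrangian:
  L(x, lambda) = (1/2) x^T Q x + c^T x + lambda^T (A x - b)
Stationarity (grad_x L = 0): Q x + c + A^T lambda = 0.
Primal feasibility: A x = b.

This gives the KKT block system:
  [ Q   A^T ] [ x     ]   [-c ]
  [ A    0  ] [ lambda ] = [ b ]

Solving the linear system:
  x*      = (1.9231, -2.5385)
  lambda* = (-5.7692)
  f(x*)   = 14.4615

x* = (1.9231, -2.5385), lambda* = (-5.7692)


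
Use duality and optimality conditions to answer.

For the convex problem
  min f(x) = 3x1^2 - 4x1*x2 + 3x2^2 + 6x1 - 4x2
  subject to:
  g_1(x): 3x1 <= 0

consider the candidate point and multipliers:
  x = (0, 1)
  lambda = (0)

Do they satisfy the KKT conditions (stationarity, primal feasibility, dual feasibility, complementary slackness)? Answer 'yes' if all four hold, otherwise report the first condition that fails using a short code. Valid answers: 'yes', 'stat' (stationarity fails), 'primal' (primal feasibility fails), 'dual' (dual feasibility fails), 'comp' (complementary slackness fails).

Gradient of f: grad f(x) = Q x + c = (2, 2)
Constraint values g_i(x) = a_i^T x - b_i:
  g_1((0, 1)) = 0
Stationarity residual: grad f(x) + sum_i lambda_i a_i = (2, 2)
  -> stationarity FAILS
Primal feasibility (all g_i <= 0): OK
Dual feasibility (all lambda_i >= 0): OK
Complementary slackness (lambda_i * g_i(x) = 0 for all i): OK

Verdict: the first failing condition is stationarity -> stat.

stat


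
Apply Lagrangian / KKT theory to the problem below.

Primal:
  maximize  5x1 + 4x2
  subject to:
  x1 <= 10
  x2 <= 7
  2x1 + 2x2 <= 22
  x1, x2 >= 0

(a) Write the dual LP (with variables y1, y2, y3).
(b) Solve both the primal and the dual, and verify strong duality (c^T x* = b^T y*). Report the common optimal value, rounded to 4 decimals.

The standard primal-dual pair for 'max c^T x s.t. A x <= b, x >= 0' is:
  Dual:  min b^T y  s.t.  A^T y >= c,  y >= 0.

So the dual LP is:
  minimize  10y1 + 7y2 + 22y3
  subject to:
    y1 + 2y3 >= 5
    y2 + 2y3 >= 4
    y1, y2, y3 >= 0

Solving the primal: x* = (10, 1).
  primal value c^T x* = 54.
Solving the dual: y* = (1, 0, 2).
  dual value b^T y* = 54.
Strong duality: c^T x* = b^T y*. Confirmed.

54


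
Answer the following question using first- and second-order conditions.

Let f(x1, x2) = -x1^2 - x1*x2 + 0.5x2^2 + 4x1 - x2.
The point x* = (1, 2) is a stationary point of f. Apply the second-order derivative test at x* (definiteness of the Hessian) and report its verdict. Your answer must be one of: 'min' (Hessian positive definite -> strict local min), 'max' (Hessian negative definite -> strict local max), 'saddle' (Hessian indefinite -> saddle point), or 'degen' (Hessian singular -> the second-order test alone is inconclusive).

Compute the Hessian H = grad^2 f:
  H = [[-2, -1], [-1, 1]]
Verify stationarity: grad f(x*) = H x* + g = (0, 0).
Eigenvalues of H: -2.3028, 1.3028.
Eigenvalues have mixed signs, so H is indefinite -> x* is a saddle point.

saddle


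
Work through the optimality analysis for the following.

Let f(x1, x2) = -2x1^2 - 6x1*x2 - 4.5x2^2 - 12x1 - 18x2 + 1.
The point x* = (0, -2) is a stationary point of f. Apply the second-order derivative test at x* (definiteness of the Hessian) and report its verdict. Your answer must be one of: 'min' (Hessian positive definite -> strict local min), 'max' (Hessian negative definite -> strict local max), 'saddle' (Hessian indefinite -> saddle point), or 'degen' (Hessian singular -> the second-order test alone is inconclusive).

Compute the Hessian H = grad^2 f:
  H = [[-4, -6], [-6, -9]]
Verify stationarity: grad f(x*) = H x* + g = (0, 0).
Eigenvalues of H: -13, 0.
H has a zero eigenvalue (singular; negative semidefinite but not definite), so H is neither positive definite, negative definite, nor indefinite. The second-order test alone is inconclusive -> degen.
(Indeed, f is constant along the null direction of H through x*, so x* is not a strict local extremum.)

degen


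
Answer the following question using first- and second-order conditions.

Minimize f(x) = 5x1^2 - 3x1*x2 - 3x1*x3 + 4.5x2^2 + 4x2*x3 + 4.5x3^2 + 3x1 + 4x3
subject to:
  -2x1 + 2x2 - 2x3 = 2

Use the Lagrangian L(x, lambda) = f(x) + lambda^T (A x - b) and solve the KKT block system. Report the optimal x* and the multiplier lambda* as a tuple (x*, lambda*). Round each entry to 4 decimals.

Form the Lagrangian:
  L(x, lambda) = (1/2) x^T Q x + c^T x + lambda^T (A x - b)
Stationarity (grad_x L = 0): Q x + c + A^T lambda = 0.
Primal feasibility: A x = b.

This gives the KKT block system:
  [ Q   A^T ] [ x     ]   [-c ]
  [ A    0  ] [ lambda ] = [ b ]

Solving the linear system:
  x*      = (-0.3979, 0.0554, -0.5467)
  lambda* = (0.2474)
  f(x*)   = -1.9377

x* = (-0.3979, 0.0554, -0.5467), lambda* = (0.2474)


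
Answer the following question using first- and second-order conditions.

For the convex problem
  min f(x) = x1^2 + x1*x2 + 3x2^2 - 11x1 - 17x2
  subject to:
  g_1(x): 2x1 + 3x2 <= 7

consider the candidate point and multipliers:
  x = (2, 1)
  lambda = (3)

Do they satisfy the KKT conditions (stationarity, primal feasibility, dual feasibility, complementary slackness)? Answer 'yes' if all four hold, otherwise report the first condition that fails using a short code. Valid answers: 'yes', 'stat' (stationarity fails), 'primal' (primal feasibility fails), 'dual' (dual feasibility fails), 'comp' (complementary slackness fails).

Gradient of f: grad f(x) = Q x + c = (-6, -9)
Constraint values g_i(x) = a_i^T x - b_i:
  g_1((2, 1)) = 0
Stationarity residual: grad f(x) + sum_i lambda_i a_i = (0, 0)
  -> stationarity OK
Primal feasibility (all g_i <= 0): OK
Dual feasibility (all lambda_i >= 0): OK
Complementary slackness (lambda_i * g_i(x) = 0 for all i): OK

Verdict: yes, KKT holds.

yes


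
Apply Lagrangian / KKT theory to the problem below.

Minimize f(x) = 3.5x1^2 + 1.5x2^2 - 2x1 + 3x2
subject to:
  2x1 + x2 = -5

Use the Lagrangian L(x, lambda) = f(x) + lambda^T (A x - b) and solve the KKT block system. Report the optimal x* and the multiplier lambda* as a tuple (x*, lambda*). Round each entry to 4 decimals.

Form the Lagrangian:
  L(x, lambda) = (1/2) x^T Q x + c^T x + lambda^T (A x - b)
Stationarity (grad_x L = 0): Q x + c + A^T lambda = 0.
Primal feasibility: A x = b.

This gives the KKT block system:
  [ Q   A^T ] [ x     ]   [-c ]
  [ A    0  ] [ lambda ] = [ b ]

Solving the linear system:
  x*      = (-1.1579, -2.6842)
  lambda* = (5.0526)
  f(x*)   = 9.7632

x* = (-1.1579, -2.6842), lambda* = (5.0526)


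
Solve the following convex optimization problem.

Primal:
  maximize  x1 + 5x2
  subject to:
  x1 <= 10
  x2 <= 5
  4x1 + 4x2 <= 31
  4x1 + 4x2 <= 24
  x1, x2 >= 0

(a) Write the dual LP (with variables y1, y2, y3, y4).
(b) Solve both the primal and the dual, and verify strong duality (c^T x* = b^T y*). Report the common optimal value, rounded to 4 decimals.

The standard primal-dual pair for 'max c^T x s.t. A x <= b, x >= 0' is:
  Dual:  min b^T y  s.t.  A^T y >= c,  y >= 0.

So the dual LP is:
  minimize  10y1 + 5y2 + 31y3 + 24y4
  subject to:
    y1 + 4y3 + 4y4 >= 1
    y2 + 4y3 + 4y4 >= 5
    y1, y2, y3, y4 >= 0

Solving the primal: x* = (1, 5).
  primal value c^T x* = 26.
Solving the dual: y* = (0, 4, 0, 0.25).
  dual value b^T y* = 26.
Strong duality: c^T x* = b^T y*. Confirmed.

26


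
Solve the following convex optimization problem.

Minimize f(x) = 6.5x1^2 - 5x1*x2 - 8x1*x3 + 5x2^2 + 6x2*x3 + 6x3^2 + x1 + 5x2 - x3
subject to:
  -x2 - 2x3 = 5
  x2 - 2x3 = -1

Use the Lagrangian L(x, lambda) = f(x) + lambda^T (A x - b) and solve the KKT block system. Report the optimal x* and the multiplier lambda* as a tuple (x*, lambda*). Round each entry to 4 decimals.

Form the Lagrangian:
  L(x, lambda) = (1/2) x^T Q x + c^T x + lambda^T (A x - b)
Stationarity (grad_x L = 0): Q x + c + A^T lambda = 0.
Primal feasibility: A x = b.

This gives the KKT block system:
  [ Q   A^T ] [ x     ]   [-c ]
  [ A    0  ] [ lambda ] = [ b ]

Solving the linear system:
  x*      = (-1.8462, -3, -1)
  lambda* = (-14.9423, 6.8269)
  f(x*)   = 32.8462

x* = (-1.8462, -3, -1), lambda* = (-14.9423, 6.8269)


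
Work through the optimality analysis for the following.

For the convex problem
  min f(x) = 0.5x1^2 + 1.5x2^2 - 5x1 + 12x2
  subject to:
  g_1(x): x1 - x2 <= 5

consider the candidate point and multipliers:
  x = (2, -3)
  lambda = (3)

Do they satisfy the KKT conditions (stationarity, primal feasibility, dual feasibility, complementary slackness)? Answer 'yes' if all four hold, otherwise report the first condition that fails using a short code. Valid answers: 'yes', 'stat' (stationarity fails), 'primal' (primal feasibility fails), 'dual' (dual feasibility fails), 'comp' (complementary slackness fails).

Gradient of f: grad f(x) = Q x + c = (-3, 3)
Constraint values g_i(x) = a_i^T x - b_i:
  g_1((2, -3)) = 0
Stationarity residual: grad f(x) + sum_i lambda_i a_i = (0, 0)
  -> stationarity OK
Primal feasibility (all g_i <= 0): OK
Dual feasibility (all lambda_i >= 0): OK
Complementary slackness (lambda_i * g_i(x) = 0 for all i): OK

Verdict: yes, KKT holds.

yes


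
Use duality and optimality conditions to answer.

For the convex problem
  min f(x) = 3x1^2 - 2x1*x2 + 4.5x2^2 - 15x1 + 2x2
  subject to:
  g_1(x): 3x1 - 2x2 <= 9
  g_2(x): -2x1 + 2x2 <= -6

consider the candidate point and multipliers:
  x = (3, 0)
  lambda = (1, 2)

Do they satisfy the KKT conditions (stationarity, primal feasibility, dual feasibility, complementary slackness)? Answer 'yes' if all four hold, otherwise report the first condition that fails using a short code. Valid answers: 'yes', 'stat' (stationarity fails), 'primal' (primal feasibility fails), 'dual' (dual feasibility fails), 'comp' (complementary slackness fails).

Gradient of f: grad f(x) = Q x + c = (3, -4)
Constraint values g_i(x) = a_i^T x - b_i:
  g_1((3, 0)) = 0
  g_2((3, 0)) = 0
Stationarity residual: grad f(x) + sum_i lambda_i a_i = (2, -2)
  -> stationarity FAILS
Primal feasibility (all g_i <= 0): OK
Dual feasibility (all lambda_i >= 0): OK
Complementary slackness (lambda_i * g_i(x) = 0 for all i): OK

Verdict: the first failing condition is stationarity -> stat.

stat


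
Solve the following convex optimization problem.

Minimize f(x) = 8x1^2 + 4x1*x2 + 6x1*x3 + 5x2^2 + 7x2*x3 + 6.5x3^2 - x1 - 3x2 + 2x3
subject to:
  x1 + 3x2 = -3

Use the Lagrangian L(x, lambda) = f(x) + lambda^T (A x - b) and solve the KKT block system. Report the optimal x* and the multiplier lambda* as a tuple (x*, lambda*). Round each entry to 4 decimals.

Form the Lagrangian:
  L(x, lambda) = (1/2) x^T Q x + c^T x + lambda^T (A x - b)
Stationarity (grad_x L = 0): Q x + c + A^T lambda = 0.
Primal feasibility: A x = b.

This gives the KKT block system:
  [ Q   A^T ] [ x     ]   [-c ]
  [ A    0  ] [ lambda ] = [ b ]

Solving the linear system:
  x*      = (-0.0554, -0.9815, 0.4003)
  lambda* = (3.4117)
  f(x*)   = 7.0178

x* = (-0.0554, -0.9815, 0.4003), lambda* = (3.4117)


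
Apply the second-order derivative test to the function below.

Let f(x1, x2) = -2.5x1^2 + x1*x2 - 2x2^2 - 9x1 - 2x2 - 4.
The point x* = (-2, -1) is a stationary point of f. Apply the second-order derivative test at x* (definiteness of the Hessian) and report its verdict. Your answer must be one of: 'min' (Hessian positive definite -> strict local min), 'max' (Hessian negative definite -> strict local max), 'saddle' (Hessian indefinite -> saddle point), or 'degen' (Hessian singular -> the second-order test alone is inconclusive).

Compute the Hessian H = grad^2 f:
  H = [[-5, 1], [1, -4]]
Verify stationarity: grad f(x*) = H x* + g = (0, 0).
Eigenvalues of H: -5.618, -3.382.
Both eigenvalues < 0, so H is negative definite -> x* is a strict local max.

max


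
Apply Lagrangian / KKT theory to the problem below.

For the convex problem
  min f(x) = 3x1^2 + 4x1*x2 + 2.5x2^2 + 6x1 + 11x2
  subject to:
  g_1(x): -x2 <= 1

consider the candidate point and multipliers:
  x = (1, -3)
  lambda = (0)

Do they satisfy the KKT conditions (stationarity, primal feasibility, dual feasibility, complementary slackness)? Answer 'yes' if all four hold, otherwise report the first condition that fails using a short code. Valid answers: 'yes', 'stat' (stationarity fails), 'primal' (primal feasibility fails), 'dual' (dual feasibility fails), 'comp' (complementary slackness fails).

Gradient of f: grad f(x) = Q x + c = (0, 0)
Constraint values g_i(x) = a_i^T x - b_i:
  g_1((1, -3)) = 2
Stationarity residual: grad f(x) + sum_i lambda_i a_i = (0, 0)
  -> stationarity OK
Primal feasibility (all g_i <= 0): FAILS
Dual feasibility (all lambda_i >= 0): OK
Complementary slackness (lambda_i * g_i(x) = 0 for all i): OK

Verdict: the first failing condition is primal_feasibility -> primal.

primal


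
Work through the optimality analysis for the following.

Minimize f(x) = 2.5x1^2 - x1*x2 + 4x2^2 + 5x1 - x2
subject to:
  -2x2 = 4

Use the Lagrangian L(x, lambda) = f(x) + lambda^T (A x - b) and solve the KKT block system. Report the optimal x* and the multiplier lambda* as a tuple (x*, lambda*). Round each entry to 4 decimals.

Form the Lagrangian:
  L(x, lambda) = (1/2) x^T Q x + c^T x + lambda^T (A x - b)
Stationarity (grad_x L = 0): Q x + c + A^T lambda = 0.
Primal feasibility: A x = b.

This gives the KKT block system:
  [ Q   A^T ] [ x     ]   [-c ]
  [ A    0  ] [ lambda ] = [ b ]

Solving the linear system:
  x*      = (-1.4, -2)
  lambda* = (-7.8)
  f(x*)   = 13.1

x* = (-1.4, -2), lambda* = (-7.8)


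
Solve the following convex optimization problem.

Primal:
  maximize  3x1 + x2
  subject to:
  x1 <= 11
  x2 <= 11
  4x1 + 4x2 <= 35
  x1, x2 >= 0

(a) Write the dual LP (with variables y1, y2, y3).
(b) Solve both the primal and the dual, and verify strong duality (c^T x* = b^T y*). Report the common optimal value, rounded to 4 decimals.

The standard primal-dual pair for 'max c^T x s.t. A x <= b, x >= 0' is:
  Dual:  min b^T y  s.t.  A^T y >= c,  y >= 0.

So the dual LP is:
  minimize  11y1 + 11y2 + 35y3
  subject to:
    y1 + 4y3 >= 3
    y2 + 4y3 >= 1
    y1, y2, y3 >= 0

Solving the primal: x* = (8.75, 0).
  primal value c^T x* = 26.25.
Solving the dual: y* = (0, 0, 0.75).
  dual value b^T y* = 26.25.
Strong duality: c^T x* = b^T y*. Confirmed.

26.25


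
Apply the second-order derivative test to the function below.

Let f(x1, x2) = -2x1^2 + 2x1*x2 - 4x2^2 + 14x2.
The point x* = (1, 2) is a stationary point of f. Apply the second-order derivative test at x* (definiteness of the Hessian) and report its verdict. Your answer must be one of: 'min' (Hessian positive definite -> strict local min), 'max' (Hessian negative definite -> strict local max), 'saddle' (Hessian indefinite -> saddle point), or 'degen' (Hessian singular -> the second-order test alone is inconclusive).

Compute the Hessian H = grad^2 f:
  H = [[-4, 2], [2, -8]]
Verify stationarity: grad f(x*) = H x* + g = (0, 0).
Eigenvalues of H: -8.8284, -3.1716.
Both eigenvalues < 0, so H is negative definite -> x* is a strict local max.

max


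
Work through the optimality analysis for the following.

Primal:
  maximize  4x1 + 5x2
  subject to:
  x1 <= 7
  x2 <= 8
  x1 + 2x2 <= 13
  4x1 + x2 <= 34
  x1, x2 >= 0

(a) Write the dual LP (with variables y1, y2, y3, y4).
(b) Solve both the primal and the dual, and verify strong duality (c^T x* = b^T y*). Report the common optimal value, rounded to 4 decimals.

The standard primal-dual pair for 'max c^T x s.t. A x <= b, x >= 0' is:
  Dual:  min b^T y  s.t.  A^T y >= c,  y >= 0.

So the dual LP is:
  minimize  7y1 + 8y2 + 13y3 + 34y4
  subject to:
    y1 + y3 + 4y4 >= 4
    y2 + 2y3 + y4 >= 5
    y1, y2, y3, y4 >= 0

Solving the primal: x* = (7, 3).
  primal value c^T x* = 43.
Solving the dual: y* = (1.5, 0, 2.5, 0).
  dual value b^T y* = 43.
Strong duality: c^T x* = b^T y*. Confirmed.

43


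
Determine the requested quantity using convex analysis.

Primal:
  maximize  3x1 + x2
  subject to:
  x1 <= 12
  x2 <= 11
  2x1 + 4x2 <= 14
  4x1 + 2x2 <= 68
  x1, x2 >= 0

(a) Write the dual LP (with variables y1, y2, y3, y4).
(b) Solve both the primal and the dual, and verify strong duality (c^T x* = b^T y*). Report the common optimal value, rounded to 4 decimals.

The standard primal-dual pair for 'max c^T x s.t. A x <= b, x >= 0' is:
  Dual:  min b^T y  s.t.  A^T y >= c,  y >= 0.

So the dual LP is:
  minimize  12y1 + 11y2 + 14y3 + 68y4
  subject to:
    y1 + 2y3 + 4y4 >= 3
    y2 + 4y3 + 2y4 >= 1
    y1, y2, y3, y4 >= 0

Solving the primal: x* = (7, 0).
  primal value c^T x* = 21.
Solving the dual: y* = (0, 0, 1.5, 0).
  dual value b^T y* = 21.
Strong duality: c^T x* = b^T y*. Confirmed.

21


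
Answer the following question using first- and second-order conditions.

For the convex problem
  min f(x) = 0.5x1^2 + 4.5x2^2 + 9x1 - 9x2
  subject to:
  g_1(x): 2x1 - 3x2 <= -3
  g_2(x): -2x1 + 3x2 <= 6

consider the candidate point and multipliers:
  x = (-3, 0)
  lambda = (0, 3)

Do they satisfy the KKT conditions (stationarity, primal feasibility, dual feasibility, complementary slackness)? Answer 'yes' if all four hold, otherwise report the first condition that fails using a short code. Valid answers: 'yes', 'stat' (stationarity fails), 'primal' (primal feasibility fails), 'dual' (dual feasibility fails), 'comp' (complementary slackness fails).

Gradient of f: grad f(x) = Q x + c = (6, -9)
Constraint values g_i(x) = a_i^T x - b_i:
  g_1((-3, 0)) = -3
  g_2((-3, 0)) = 0
Stationarity residual: grad f(x) + sum_i lambda_i a_i = (0, 0)
  -> stationarity OK
Primal feasibility (all g_i <= 0): OK
Dual feasibility (all lambda_i >= 0): OK
Complementary slackness (lambda_i * g_i(x) = 0 for all i): OK

Verdict: yes, KKT holds.

yes


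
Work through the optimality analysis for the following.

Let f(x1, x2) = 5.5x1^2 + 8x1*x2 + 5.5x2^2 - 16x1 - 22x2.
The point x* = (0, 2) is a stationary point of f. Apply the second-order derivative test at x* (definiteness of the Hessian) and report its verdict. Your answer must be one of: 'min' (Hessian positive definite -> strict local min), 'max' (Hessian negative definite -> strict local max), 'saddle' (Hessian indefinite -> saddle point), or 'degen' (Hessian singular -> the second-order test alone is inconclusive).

Compute the Hessian H = grad^2 f:
  H = [[11, 8], [8, 11]]
Verify stationarity: grad f(x*) = H x* + g = (0, 0).
Eigenvalues of H: 3, 19.
Both eigenvalues > 0, so H is positive definite -> x* is a strict local min.

min


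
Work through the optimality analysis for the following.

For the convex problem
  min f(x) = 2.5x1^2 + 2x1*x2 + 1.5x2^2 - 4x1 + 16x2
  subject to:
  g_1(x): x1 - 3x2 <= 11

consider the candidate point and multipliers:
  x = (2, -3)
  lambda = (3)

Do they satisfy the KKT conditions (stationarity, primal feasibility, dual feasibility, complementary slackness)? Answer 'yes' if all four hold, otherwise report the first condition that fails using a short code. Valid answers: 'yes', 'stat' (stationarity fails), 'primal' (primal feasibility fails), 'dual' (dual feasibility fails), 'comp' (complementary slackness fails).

Gradient of f: grad f(x) = Q x + c = (0, 11)
Constraint values g_i(x) = a_i^T x - b_i:
  g_1((2, -3)) = 0
Stationarity residual: grad f(x) + sum_i lambda_i a_i = (3, 2)
  -> stationarity FAILS
Primal feasibility (all g_i <= 0): OK
Dual feasibility (all lambda_i >= 0): OK
Complementary slackness (lambda_i * g_i(x) = 0 for all i): OK

Verdict: the first failing condition is stationarity -> stat.

stat


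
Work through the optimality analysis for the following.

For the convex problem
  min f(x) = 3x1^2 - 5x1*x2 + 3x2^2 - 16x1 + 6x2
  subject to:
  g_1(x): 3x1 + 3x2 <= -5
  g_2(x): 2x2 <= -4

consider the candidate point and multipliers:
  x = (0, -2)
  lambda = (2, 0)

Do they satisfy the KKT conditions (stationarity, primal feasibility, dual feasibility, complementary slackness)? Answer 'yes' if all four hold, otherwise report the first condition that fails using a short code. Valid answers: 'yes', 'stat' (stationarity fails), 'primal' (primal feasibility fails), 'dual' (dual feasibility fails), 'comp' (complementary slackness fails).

Gradient of f: grad f(x) = Q x + c = (-6, -6)
Constraint values g_i(x) = a_i^T x - b_i:
  g_1((0, -2)) = -1
  g_2((0, -2)) = 0
Stationarity residual: grad f(x) + sum_i lambda_i a_i = (0, 0)
  -> stationarity OK
Primal feasibility (all g_i <= 0): OK
Dual feasibility (all lambda_i >= 0): OK
Complementary slackness (lambda_i * g_i(x) = 0 for all i): FAILS

Verdict: the first failing condition is complementary_slackness -> comp.

comp


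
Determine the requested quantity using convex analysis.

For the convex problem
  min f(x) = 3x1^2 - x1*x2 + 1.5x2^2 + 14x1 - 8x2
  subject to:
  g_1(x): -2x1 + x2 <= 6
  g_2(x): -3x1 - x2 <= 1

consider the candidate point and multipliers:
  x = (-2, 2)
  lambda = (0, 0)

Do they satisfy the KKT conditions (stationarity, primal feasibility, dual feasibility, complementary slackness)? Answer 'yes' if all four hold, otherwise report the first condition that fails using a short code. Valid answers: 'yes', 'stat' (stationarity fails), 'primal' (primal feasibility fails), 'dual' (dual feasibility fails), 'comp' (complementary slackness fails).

Gradient of f: grad f(x) = Q x + c = (0, 0)
Constraint values g_i(x) = a_i^T x - b_i:
  g_1((-2, 2)) = 0
  g_2((-2, 2)) = 3
Stationarity residual: grad f(x) + sum_i lambda_i a_i = (0, 0)
  -> stationarity OK
Primal feasibility (all g_i <= 0): FAILS
Dual feasibility (all lambda_i >= 0): OK
Complementary slackness (lambda_i * g_i(x) = 0 for all i): OK

Verdict: the first failing condition is primal_feasibility -> primal.

primal


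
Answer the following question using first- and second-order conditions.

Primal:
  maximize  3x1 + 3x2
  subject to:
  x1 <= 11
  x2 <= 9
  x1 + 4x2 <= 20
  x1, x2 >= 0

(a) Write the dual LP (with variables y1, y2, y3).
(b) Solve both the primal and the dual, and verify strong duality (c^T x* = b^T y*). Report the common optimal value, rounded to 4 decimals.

The standard primal-dual pair for 'max c^T x s.t. A x <= b, x >= 0' is:
  Dual:  min b^T y  s.t.  A^T y >= c,  y >= 0.

So the dual LP is:
  minimize  11y1 + 9y2 + 20y3
  subject to:
    y1 + y3 >= 3
    y2 + 4y3 >= 3
    y1, y2, y3 >= 0

Solving the primal: x* = (11, 2.25).
  primal value c^T x* = 39.75.
Solving the dual: y* = (2.25, 0, 0.75).
  dual value b^T y* = 39.75.
Strong duality: c^T x* = b^T y*. Confirmed.

39.75


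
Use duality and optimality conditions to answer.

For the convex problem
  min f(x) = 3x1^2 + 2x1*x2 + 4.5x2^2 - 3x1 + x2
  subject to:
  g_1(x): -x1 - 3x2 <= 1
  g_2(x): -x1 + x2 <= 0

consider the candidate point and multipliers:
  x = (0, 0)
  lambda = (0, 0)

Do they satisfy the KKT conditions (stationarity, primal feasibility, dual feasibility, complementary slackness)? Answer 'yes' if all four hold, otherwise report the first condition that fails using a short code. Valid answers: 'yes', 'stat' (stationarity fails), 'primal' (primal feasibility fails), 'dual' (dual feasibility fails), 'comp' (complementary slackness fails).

Gradient of f: grad f(x) = Q x + c = (-3, 1)
Constraint values g_i(x) = a_i^T x - b_i:
  g_1((0, 0)) = -1
  g_2((0, 0)) = 0
Stationarity residual: grad f(x) + sum_i lambda_i a_i = (-3, 1)
  -> stationarity FAILS
Primal feasibility (all g_i <= 0): OK
Dual feasibility (all lambda_i >= 0): OK
Complementary slackness (lambda_i * g_i(x) = 0 for all i): OK

Verdict: the first failing condition is stationarity -> stat.

stat


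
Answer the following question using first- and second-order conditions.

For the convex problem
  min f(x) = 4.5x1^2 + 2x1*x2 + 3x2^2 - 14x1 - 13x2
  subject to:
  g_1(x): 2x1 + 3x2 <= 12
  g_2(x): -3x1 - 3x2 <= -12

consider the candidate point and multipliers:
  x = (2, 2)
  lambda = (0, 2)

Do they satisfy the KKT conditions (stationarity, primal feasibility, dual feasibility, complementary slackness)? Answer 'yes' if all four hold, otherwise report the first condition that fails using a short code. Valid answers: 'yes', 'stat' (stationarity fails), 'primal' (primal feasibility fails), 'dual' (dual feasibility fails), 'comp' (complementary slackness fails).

Gradient of f: grad f(x) = Q x + c = (8, 3)
Constraint values g_i(x) = a_i^T x - b_i:
  g_1((2, 2)) = -2
  g_2((2, 2)) = 0
Stationarity residual: grad f(x) + sum_i lambda_i a_i = (2, -3)
  -> stationarity FAILS
Primal feasibility (all g_i <= 0): OK
Dual feasibility (all lambda_i >= 0): OK
Complementary slackness (lambda_i * g_i(x) = 0 for all i): OK

Verdict: the first failing condition is stationarity -> stat.

stat


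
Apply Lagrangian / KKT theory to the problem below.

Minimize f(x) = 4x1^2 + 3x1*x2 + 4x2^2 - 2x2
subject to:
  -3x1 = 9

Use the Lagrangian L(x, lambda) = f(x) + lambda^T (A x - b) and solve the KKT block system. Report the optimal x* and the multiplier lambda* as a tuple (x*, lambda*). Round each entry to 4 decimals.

Form the Lagrangian:
  L(x, lambda) = (1/2) x^T Q x + c^T x + lambda^T (A x - b)
Stationarity (grad_x L = 0): Q x + c + A^T lambda = 0.
Primal feasibility: A x = b.

This gives the KKT block system:
  [ Q   A^T ] [ x     ]   [-c ]
  [ A    0  ] [ lambda ] = [ b ]

Solving the linear system:
  x*      = (-3, 1.375)
  lambda* = (-6.625)
  f(x*)   = 28.4375

x* = (-3, 1.375), lambda* = (-6.625)
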